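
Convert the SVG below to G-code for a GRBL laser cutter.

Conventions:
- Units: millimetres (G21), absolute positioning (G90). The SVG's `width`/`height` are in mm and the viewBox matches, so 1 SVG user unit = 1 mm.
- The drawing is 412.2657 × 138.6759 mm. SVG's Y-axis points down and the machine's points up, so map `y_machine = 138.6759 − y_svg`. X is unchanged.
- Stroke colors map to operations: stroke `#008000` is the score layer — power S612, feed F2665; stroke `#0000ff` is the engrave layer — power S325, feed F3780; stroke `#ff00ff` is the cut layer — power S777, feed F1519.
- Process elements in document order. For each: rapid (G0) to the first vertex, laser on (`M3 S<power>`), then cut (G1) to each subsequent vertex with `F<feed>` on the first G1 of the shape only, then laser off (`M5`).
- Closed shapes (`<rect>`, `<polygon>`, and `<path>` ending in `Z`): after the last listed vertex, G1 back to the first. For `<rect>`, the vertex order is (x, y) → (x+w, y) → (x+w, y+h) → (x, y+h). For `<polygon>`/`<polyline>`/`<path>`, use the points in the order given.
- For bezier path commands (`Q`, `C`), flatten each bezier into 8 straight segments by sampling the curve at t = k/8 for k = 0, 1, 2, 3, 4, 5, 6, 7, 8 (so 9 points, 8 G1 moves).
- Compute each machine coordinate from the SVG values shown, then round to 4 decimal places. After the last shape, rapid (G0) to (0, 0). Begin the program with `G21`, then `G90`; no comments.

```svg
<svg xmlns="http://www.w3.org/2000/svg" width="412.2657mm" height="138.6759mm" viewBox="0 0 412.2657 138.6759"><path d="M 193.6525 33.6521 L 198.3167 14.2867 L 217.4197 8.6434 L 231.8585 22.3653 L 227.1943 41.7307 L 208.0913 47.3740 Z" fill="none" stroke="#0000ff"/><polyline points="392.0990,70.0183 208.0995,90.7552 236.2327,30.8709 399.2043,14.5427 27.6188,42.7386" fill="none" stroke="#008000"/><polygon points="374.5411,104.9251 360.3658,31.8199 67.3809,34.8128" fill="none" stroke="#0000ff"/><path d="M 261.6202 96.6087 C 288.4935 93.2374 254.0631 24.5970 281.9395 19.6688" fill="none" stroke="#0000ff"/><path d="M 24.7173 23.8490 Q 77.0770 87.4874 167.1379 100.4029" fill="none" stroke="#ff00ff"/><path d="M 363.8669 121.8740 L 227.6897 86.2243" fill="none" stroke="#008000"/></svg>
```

G21
G90
G0 X193.6525 Y105.0238
M3 S325
G1 X198.3167 Y124.3892 F3780
G1 X217.4197 Y130.0325
G1 X231.8585 Y116.3106
G1 X227.1943 Y96.9452
G1 X208.0913 Y91.3019
G1 X193.6525 Y105.0238
M5
G0 X392.0990 Y68.6576
M3 S612
G1 X208.0995 Y47.9207 F2665
G1 X236.2327 Y107.8050
G1 X399.2043 Y124.1332
G1 X27.6188 Y95.9373
M5
G0 X374.5411 Y33.7508
M3 S325
G1 X360.3658 Y106.8560 F3780
G1 X67.3809 Y103.8631
G1 X374.5411 Y33.7508
M5
G0 X261.6202 Y42.0672
M3 S325
G1 X269.0655 Y46.1390 F3780
G1 X272.2121 Y54.8183
G1 X272.5087 Y66.5936
G1 X271.4037 Y79.9533
G1 X270.3457 Y93.3860
G1 X270.7833 Y105.3802
G1 X274.1651 Y114.4244
G1 X281.9395 Y119.0071
M5
G0 X24.7173 Y114.8269
M3 S777
G1 X38.3963 Y99.7098 F1519
G1 X53.2535 Y86.1779
G1 X69.2888 Y74.2310
G1 X86.5023 Y63.8692
G1 X104.8940 Y55.0925
G1 X124.4638 Y47.9009
G1 X145.2118 Y42.2944
G1 X167.1379 Y38.2730
M5
G0 X363.8669 Y16.8019
M3 S612
G1 X227.6897 Y52.4516 F2665
M5
G0 X0.0000 Y0.0000

viewBox `0 0 412.2657 138.6759` with mm width/height → 1 unit = 1 mm. Flip: y_m = 138.6759 − y_svg.

**Shape 1** — `<path>` regular polygon, stroke `#0000ff` → engrave (S325, F3780). Machine vertices: (193.6525,105.0238) → (198.3167,124.3892) → (217.4197,130.0325) → (231.8585,116.3106) → (227.1943,96.9452) → (208.0913,91.3019) → (193.6525,105.0238). Closed: final G1 returns to the first vertex.

**Shape 2** — `<polyline>` open polyline, stroke `#008000` → score (S612, F2665). Machine vertices: (392.0990,68.6576) → (208.0995,47.9207) → (236.2327,107.8050) → (399.2043,124.1332) → (27.6188,95.9373). Open path.

**Shape 3** — `<polygon>` closed polygon, stroke `#0000ff` → engrave (S325, F3780). Machine vertices: (374.5411,33.7508) → (360.3658,106.8560) → (67.3809,103.8631) → (374.5411,33.7508). Closed: final G1 returns to the first vertex.

**Shape 4** — `<path>` cubic bezier, stroke `#0000ff` → engrave (S325, F3780). Control points (SVG): P0=(261.6202,96.6087), P1=(288.4935,93.2374), P2=(254.0631,24.5970), P3=(281.9395,19.6688); sampled at t=k/8. Machine vertices: (261.6202,42.0672) → (269.0655,46.1390) → (272.2121,54.8183) → (272.5087,66.5936) → (271.4037,79.9533) → (270.3457,93.3860) → (270.7833,105.3802) → (274.1651,114.4244) → (281.9395,119.0071). Open path.

**Shape 5** — `<path>` quadratic bezier, stroke `#ff00ff` → cut (S777, F1519). Control points (SVG): P0=(24.7173,23.8490), P1=(77.0770,87.4874), P2=(167.1379,100.4029); sampled at t=k/8. Machine vertices: (24.7173,114.8269) → (38.3963,99.7098) → (53.2535,86.1779) → (69.2888,74.2310) → (86.5023,63.8692) → (104.8940,55.0925) → (124.4638,47.9009) → (145.2118,42.2944) → (167.1379,38.2730). Open path.

**Shape 6** — `<path>` line segment, stroke `#008000` → score (S612, F2665). Machine vertices: (363.8669,16.8019) → (227.6897,52.4516). Open path.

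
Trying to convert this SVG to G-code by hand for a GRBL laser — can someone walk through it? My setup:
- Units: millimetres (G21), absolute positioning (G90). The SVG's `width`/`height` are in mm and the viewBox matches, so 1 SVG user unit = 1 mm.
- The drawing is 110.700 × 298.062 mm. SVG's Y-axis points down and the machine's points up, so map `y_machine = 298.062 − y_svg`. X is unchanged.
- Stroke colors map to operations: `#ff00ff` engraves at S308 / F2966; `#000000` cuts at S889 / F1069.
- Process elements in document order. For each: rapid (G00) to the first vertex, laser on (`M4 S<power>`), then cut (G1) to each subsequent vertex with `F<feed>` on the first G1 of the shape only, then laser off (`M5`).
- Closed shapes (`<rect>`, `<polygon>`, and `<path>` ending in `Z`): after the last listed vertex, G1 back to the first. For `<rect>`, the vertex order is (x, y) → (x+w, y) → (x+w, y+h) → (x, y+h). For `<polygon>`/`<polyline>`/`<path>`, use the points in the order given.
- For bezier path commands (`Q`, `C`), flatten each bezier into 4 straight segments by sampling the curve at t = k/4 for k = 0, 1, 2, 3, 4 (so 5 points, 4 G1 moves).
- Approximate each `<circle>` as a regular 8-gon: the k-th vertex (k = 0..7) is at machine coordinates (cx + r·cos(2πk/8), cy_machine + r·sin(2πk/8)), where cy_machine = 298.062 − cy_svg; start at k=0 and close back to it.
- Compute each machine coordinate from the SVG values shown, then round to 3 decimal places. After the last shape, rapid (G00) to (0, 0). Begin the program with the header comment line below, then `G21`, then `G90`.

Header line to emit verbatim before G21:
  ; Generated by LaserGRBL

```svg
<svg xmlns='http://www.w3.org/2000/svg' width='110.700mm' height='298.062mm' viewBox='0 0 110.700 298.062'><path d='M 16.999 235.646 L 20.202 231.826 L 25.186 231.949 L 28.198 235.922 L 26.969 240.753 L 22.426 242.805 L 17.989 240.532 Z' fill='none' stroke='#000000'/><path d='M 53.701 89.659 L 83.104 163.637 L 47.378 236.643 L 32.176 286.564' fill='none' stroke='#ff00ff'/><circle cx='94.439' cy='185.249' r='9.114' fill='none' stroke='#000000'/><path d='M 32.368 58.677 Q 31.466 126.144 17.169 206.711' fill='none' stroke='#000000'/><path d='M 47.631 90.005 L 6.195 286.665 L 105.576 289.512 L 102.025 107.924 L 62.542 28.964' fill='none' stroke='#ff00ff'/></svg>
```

; Generated by LaserGRBL
G21
G90
G00 X16.999 Y62.416
M4 S889
G1 X20.202 Y66.236 F1069
G1 X25.186 Y66.113
G1 X28.198 Y62.140
G1 X26.969 Y57.309
G1 X22.426 Y55.257
G1 X17.989 Y57.530
G1 X16.999 Y62.416
M5
G00 X53.701 Y208.403
M4 S308
G1 X83.104 Y134.425 F2966
G1 X47.378 Y61.419
G1 X32.176 Y11.498
M5
G00 X103.553 Y112.813
M4 S889
G1 X100.884 Y119.258 F1069
G1 X94.439 Y121.927
G1 X87.994 Y119.258
G1 X85.325 Y112.813
G1 X87.994 Y106.368
G1 X94.439 Y103.699
G1 X100.884 Y106.368
G1 X103.553 Y112.813
M5
G00 X32.368 Y239.385
M4 S889
G1 X31.080 Y204.833 F1069
G1 X28.117 Y168.643
G1 X23.480 Y130.816
G1 X17.169 Y91.351
M5
G00 X47.631 Y208.057
M4 S308
G1 X6.195 Y11.397 F2966
G1 X105.576 Y8.550
G1 X102.025 Y190.138
G1 X62.542 Y269.098
M5
G00 X0.000 Y0.000

viewBox `0 0 110.700 298.062` with mm width/height → 1 unit = 1 mm. Flip: y_m = 298.062 − y_svg.

**Shape 1** — `<path>` regular polygon, stroke `#000000` → cut (S889, F1069). Machine vertices: (16.999,62.416) → (20.202,66.236) → (25.186,66.113) → (28.198,62.140) → (26.969,57.309) → (22.426,55.257) → (17.989,57.530) → (16.999,62.416). Closed: final G1 returns to the first vertex.

**Shape 2** — `<path>` open polyline, stroke `#ff00ff` → engrave (S308, F2966). Machine vertices: (53.701,208.403) → (83.104,134.425) → (47.378,61.419) → (32.176,11.498). Open path.

**Shape 3** — `<circle>` circle, stroke `#000000` → cut (S889, F1069). Machine vertices: (103.553,112.813) → (100.884,119.258) → (94.439,121.927) → (87.994,119.258) → (85.325,112.813) → (87.994,106.368) → (94.439,103.699) → (100.884,106.368) → (103.553,112.813). Closed: final G1 returns to the first vertex.

**Shape 4** — `<path>` quadratic bezier, stroke `#000000` → cut (S889, F1069). Control points (SVG): P0=(32.368,58.677), P1=(31.466,126.144), P2=(17.169,206.711); sampled at t=k/4. Machine vertices: (32.368,239.385) → (31.080,204.833) → (28.117,168.643) → (23.480,130.816) → (17.169,91.351). Open path.

**Shape 5** — `<path>` open polyline, stroke `#ff00ff` → engrave (S308, F2966). Machine vertices: (47.631,208.057) → (6.195,11.397) → (105.576,8.550) → (102.025,190.138) → (62.542,269.098). Open path.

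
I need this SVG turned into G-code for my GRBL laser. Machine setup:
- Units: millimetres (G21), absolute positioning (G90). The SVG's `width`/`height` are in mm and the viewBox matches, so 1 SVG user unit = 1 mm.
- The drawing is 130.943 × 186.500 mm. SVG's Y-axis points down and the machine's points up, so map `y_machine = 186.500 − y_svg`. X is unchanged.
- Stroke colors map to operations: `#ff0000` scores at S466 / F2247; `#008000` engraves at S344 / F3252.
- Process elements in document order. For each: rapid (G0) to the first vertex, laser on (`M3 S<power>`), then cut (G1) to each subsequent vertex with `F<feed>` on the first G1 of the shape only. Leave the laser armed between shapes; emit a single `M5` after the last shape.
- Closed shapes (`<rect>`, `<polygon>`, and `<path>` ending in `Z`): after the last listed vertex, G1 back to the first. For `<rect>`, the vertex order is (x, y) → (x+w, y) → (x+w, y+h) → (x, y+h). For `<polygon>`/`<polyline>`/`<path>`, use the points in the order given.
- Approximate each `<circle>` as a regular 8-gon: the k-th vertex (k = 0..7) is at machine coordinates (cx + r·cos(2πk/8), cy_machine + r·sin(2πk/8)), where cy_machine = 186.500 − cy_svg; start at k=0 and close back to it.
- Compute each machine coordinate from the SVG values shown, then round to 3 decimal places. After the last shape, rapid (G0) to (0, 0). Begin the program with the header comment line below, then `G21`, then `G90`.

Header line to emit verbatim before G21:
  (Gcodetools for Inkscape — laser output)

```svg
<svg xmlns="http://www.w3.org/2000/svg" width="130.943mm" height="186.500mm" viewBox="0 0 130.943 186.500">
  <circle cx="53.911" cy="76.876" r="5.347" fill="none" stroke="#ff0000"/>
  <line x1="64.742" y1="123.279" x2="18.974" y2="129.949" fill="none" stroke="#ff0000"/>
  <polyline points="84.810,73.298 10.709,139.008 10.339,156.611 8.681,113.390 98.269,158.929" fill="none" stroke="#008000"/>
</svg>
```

(Gcodetools for Inkscape — laser output)
G21
G90
G0 X59.258 Y109.624
M3 S466
G1 X57.692 Y113.405 F2247
G1 X53.911 Y114.971
G1 X50.130 Y113.405
G1 X48.564 Y109.624
G1 X50.130 Y105.843
G1 X53.911 Y104.277
G1 X57.692 Y105.843
G1 X59.258 Y109.624
G0 X64.742 Y63.221
M3 S466
G1 X18.974 Y56.551 F2247
G0 X84.810 Y113.202
M3 S344
G1 X10.709 Y47.492 F3252
G1 X10.339 Y29.889
G1 X8.681 Y73.110
G1 X98.269 Y27.571
M5
G0 X0.000 Y0.000

Since the viewBox matches the mm dimensions, user units are millimetres directly. The only transform is the Y-flip y_m = 186.500 − y_svg.

Shape 1 is a circle drawn with `<circle>`. Its stroke #ff0000 means score at S466, F2247. After flipping Y the toolpath is (59.258,109.624) → (57.692,113.405) → (53.911,114.971) → (50.130,113.405) → (48.564,109.624) → (50.130,105.843) → (53.911,104.277) → (57.692,105.843) → (59.258,109.624), returning to the start.

Shape 2 is a line segment drawn with `<line>`. Its stroke #ff0000 means score at S466, F2247. After flipping Y the toolpath is (64.742,63.221) → (18.974,56.551).

Shape 3 is a open polyline drawn with `<polyline>`. Its stroke #008000 means engrave at S344, F3252. After flipping Y the toolpath is (84.810,113.202) → (10.709,47.492) → (10.339,29.889) → (8.681,73.110) → (98.269,27.571).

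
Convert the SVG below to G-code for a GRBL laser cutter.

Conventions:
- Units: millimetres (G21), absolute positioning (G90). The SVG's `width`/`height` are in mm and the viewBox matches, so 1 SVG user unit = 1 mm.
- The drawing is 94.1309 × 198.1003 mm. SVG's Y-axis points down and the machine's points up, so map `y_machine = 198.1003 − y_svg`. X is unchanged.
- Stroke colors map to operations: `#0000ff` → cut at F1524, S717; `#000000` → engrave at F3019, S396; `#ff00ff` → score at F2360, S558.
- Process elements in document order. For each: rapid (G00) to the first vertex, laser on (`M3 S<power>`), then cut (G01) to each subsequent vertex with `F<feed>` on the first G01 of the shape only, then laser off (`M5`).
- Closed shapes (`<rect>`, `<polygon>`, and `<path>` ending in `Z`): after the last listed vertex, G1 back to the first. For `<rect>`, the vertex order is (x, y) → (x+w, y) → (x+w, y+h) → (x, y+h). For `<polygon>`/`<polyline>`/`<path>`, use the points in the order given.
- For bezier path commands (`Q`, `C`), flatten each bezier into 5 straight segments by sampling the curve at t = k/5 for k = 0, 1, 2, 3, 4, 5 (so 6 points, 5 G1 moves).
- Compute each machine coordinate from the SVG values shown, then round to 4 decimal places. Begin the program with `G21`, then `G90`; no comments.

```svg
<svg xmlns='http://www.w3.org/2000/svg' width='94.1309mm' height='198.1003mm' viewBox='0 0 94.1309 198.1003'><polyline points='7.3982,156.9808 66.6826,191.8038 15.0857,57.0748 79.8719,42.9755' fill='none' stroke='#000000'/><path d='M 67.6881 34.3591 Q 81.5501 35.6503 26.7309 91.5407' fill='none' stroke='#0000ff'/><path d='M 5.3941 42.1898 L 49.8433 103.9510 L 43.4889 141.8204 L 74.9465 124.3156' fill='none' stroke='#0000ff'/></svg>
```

G21
G90
G00 X7.3982 Y41.1195
M3 S396
G01 X66.6826 Y6.2965 F3019
G01 X15.0857 Y141.0255
G01 X79.8719 Y155.1248
M5
G00 X67.6881 Y163.7412
M3 S717
G01 X70.4857 Y161.0408 F1524
G01 X67.7887 Y153.9724
G01 X59.5973 Y142.5360
G01 X45.9113 Y126.7318
G01 X26.7309 Y106.5596
M5
G00 X5.3941 Y155.9105
M3 S717
G01 X49.8433 Y94.1493 F1524
G01 X43.4889 Y56.2799
G01 X74.9465 Y73.7847
M5

1 u = 1 mm; y_m = 198.1003 − y.

[1] `<polyline>` open polyline, #000000→engrave S396 F3019: (7.3982,41.1195) → (66.6826,6.2965) → (15.0857,141.0255) → (79.8719,155.1248)

[2] `<path>` quadratic bezier, #0000ff→cut S717 F1524: (67.6881,163.7412) → (70.4857,161.0408) → (67.7887,153.9724) → (59.5973,142.5360) → (45.9113,126.7318) → (26.7309,106.5596)

[3] `<path>` open polyline, #0000ff→cut S717 F1524: (5.3941,155.9105) → (49.8433,94.1493) → (43.4889,56.2799) → (74.9465,73.7847)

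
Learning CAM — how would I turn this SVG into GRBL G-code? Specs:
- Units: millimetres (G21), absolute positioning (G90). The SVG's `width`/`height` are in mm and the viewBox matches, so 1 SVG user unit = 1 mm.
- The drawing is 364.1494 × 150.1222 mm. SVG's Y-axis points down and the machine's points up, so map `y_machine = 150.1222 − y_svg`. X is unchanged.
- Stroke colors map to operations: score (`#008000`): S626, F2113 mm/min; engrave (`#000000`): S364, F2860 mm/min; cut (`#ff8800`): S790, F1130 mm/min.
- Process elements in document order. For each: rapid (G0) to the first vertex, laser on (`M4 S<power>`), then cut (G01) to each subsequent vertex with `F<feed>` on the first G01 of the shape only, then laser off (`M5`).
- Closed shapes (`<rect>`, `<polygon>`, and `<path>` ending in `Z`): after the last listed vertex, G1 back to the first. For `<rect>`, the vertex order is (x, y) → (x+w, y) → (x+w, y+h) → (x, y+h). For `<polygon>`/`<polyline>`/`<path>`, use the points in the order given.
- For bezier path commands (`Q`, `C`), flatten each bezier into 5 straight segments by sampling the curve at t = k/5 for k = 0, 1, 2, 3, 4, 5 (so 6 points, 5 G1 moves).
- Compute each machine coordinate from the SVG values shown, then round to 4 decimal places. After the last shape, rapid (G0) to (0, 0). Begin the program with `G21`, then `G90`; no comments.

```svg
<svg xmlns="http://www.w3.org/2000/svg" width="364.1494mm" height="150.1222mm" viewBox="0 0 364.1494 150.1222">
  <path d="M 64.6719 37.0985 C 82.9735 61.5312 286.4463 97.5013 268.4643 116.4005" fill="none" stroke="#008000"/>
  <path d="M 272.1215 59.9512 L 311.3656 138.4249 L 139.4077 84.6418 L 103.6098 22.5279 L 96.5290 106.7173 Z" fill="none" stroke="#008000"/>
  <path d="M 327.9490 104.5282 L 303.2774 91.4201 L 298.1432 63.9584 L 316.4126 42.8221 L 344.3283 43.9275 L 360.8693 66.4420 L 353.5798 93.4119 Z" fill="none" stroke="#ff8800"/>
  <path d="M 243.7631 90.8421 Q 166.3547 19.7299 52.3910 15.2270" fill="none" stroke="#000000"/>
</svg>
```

viewBox `0 0 364.1494 150.1222` with mm width/height → 1 unit = 1 mm. Flip: y_m = 150.1222 − y_svg.

**Shape 1** — `<path>` cubic bezier, stroke `#008000` → score (S626, F2113). Control points (SVG): P0=(64.6719,37.0985), P1=(82.9735,61.5312), P2=(286.4463,97.5013), P3=(268.4643,116.4005); sampled at t=k/5. Machine vertices: (64.6719,113.0237) → (94.6204,97.2085) → (149.4919,79.9974) → (209.7685,62.7638) → (255.9319,46.8809) → (268.4643,33.7217). Open path.

**Shape 2** — `<path>` closed polygon, stroke `#008000` → score (S626, F2113). Machine vertices: (272.1215,90.1710) → (311.3656,11.6973) → (139.4077,65.4804) → (103.6098,127.5943) → (96.5290,43.4049) → (272.1215,90.1710). Closed: final G1 returns to the first vertex.

**Shape 3** — `<path>` regular polygon, stroke `#ff8800` → cut (S790, F1130). Machine vertices: (327.9490,45.5940) → (303.2774,58.7021) → (298.1432,86.1638) → (316.4126,107.3001) → (344.3283,106.1947) → (360.8693,83.6802) → (353.5798,56.7103) → (327.9490,45.5940). Closed: final G1 returns to the first vertex.

**Shape 4** — `<path>` quadratic bezier, stroke `#000000` → engrave (S364, F2860). Control points (SVG): P0=(243.7631,90.8421), P1=(166.3547,19.7299), P2=(52.3910,15.2270); sampled at t=k/5. Machine vertices: (243.7631,59.2801) → (211.3375,85.0606) → (175.9875,105.5124) → (137.7131,120.6354) → (96.5143,130.4297) → (52.3910,134.8952). Open path.

G21
G90
G0 X64.6719 Y113.0237
M4 S626
G01 X94.6204 Y97.2085 F2113
G01 X149.4919 Y79.9974
G01 X209.7685 Y62.7638
G01 X255.9319 Y46.8809
G01 X268.4643 Y33.7217
M5
G0 X272.1215 Y90.1710
M4 S626
G01 X311.3656 Y11.6973 F2113
G01 X139.4077 Y65.4804
G01 X103.6098 Y127.5943
G01 X96.5290 Y43.4049
G01 X272.1215 Y90.1710
M5
G0 X327.9490 Y45.5940
M4 S790
G01 X303.2774 Y58.7021 F1130
G01 X298.1432 Y86.1638
G01 X316.4126 Y107.3001
G01 X344.3283 Y106.1947
G01 X360.8693 Y83.6802
G01 X353.5798 Y56.7103
G01 X327.9490 Y45.5940
M5
G0 X243.7631 Y59.2801
M4 S364
G01 X211.3375 Y85.0606 F2860
G01 X175.9875 Y105.5124
G01 X137.7131 Y120.6354
G01 X96.5143 Y130.4297
G01 X52.3910 Y134.8952
M5
G0 X0.0000 Y0.0000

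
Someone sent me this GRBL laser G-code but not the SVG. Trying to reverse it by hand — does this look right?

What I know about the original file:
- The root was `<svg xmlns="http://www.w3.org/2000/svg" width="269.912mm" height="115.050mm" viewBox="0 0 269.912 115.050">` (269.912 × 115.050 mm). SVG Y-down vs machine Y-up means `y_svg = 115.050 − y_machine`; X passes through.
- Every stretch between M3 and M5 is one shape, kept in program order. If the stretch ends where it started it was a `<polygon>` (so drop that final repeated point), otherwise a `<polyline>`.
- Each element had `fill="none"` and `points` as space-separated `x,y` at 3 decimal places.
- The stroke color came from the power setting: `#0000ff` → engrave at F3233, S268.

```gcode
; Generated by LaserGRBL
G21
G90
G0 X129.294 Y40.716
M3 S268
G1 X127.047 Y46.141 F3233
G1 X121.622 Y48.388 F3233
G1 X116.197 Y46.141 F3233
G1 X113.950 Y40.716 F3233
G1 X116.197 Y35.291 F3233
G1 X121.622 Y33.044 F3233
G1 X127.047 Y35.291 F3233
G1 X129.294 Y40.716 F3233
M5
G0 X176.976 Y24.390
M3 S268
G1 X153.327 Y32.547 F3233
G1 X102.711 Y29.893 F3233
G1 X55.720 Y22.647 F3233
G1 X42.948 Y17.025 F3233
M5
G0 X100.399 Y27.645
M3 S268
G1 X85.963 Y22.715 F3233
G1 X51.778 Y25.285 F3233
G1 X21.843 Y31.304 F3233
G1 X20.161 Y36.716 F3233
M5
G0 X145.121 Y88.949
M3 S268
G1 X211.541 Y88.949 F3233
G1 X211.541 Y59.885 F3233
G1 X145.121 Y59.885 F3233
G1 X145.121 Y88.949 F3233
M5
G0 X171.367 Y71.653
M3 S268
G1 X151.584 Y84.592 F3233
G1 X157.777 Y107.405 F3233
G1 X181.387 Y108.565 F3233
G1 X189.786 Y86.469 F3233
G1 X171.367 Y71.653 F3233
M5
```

y_svg = 115.050 − y_m. Every run uses S268, so all elements get stroke `#0000ff` (engrave).

[1] closed run; points: 129.294,74.334 127.047,68.909 121.622,66.662 116.197,68.909 113.950,74.334 116.197,79.759 121.622,82.006 127.047,79.759

[2] open run; points: 176.976,90.660 153.327,82.503 102.711,85.157 55.720,92.403 42.948,98.025

[3] open run; points: 100.399,87.405 85.963,92.335 51.778,89.765 21.843,83.746 20.161,78.334

[4] closed run; points: 145.121,26.101 211.541,26.101 211.541,55.165 145.121,55.165

[5] closed run; points: 171.367,43.397 151.584,30.458 157.777,7.645 181.387,6.485 189.786,28.581

<svg xmlns="http://www.w3.org/2000/svg" width="269.912mm" height="115.050mm" viewBox="0 0 269.912 115.050">
  <polygon points="129.294,74.334 127.047,68.909 121.622,66.662 116.197,68.909 113.950,74.334 116.197,79.759 121.622,82.006 127.047,79.759" fill="none" stroke="#0000ff"/>
  <polyline points="176.976,90.660 153.327,82.503 102.711,85.157 55.720,92.403 42.948,98.025" fill="none" stroke="#0000ff"/>
  <polyline points="100.399,87.405 85.963,92.335 51.778,89.765 21.843,83.746 20.161,78.334" fill="none" stroke="#0000ff"/>
  <polygon points="145.121,26.101 211.541,26.101 211.541,55.165 145.121,55.165" fill="none" stroke="#0000ff"/>
  <polygon points="171.367,43.397 151.584,30.458 157.777,7.645 181.387,6.485 189.786,28.581" fill="none" stroke="#0000ff"/>
</svg>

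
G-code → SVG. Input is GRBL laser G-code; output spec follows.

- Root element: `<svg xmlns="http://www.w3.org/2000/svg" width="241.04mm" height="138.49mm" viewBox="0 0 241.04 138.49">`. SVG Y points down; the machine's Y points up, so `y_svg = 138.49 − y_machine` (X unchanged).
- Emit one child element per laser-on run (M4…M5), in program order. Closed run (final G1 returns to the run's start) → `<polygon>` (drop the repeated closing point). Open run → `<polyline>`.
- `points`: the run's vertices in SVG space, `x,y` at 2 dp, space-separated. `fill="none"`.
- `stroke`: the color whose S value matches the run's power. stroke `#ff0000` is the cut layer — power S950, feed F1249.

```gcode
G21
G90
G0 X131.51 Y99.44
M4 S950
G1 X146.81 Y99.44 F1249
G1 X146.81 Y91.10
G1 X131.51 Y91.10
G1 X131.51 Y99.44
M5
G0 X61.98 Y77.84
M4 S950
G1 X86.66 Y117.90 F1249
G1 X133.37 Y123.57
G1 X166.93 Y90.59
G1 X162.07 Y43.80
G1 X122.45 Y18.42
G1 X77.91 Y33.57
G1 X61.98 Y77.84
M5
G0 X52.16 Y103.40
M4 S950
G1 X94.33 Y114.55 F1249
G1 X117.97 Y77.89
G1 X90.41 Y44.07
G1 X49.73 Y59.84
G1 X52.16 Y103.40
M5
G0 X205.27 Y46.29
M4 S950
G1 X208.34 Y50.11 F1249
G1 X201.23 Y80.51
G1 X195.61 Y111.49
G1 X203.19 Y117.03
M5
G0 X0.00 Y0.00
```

Each laser-on run becomes one SVG element. Flip Y back into SVG space with y_svg = 138.49 − y_machine. Every run uses S950, so all elements get stroke `#ff0000` (cut).

Run 1: The run returns to its start, so emit a `<polygon>` with points (Y-flipped): 131.51,39.05 146.81,39.05 146.81,47.39 131.51,47.39.

Run 2: The run returns to its start, so emit a `<polygon>` with points (Y-flipped): 61.98,60.65 86.66,20.59 133.37,14.92 166.93,47.90 162.07,94.69 122.45,120.07 77.91,104.92.

Run 3: The run returns to its start, so emit a `<polygon>` with points (Y-flipped): 52.16,35.09 94.33,23.94 117.97,60.60 90.41,94.42 49.73,78.65.

Run 4: The run is open, so emit a `<polyline>` with points (Y-flipped): 205.27,92.20 208.34,88.38 201.23,57.98 195.61,27.00 203.19,21.46.

<svg xmlns="http://www.w3.org/2000/svg" width="241.04mm" height="138.49mm" viewBox="0 0 241.04 138.49">
  <polygon points="131.51,39.05 146.81,39.05 146.81,47.39 131.51,47.39" fill="none" stroke="#ff0000"/>
  <polygon points="61.98,60.65 86.66,20.59 133.37,14.92 166.93,47.90 162.07,94.69 122.45,120.07 77.91,104.92" fill="none" stroke="#ff0000"/>
  <polygon points="52.16,35.09 94.33,23.94 117.97,60.60 90.41,94.42 49.73,78.65" fill="none" stroke="#ff0000"/>
  <polyline points="205.27,92.20 208.34,88.38 201.23,57.98 195.61,27.00 203.19,21.46" fill="none" stroke="#ff0000"/>
</svg>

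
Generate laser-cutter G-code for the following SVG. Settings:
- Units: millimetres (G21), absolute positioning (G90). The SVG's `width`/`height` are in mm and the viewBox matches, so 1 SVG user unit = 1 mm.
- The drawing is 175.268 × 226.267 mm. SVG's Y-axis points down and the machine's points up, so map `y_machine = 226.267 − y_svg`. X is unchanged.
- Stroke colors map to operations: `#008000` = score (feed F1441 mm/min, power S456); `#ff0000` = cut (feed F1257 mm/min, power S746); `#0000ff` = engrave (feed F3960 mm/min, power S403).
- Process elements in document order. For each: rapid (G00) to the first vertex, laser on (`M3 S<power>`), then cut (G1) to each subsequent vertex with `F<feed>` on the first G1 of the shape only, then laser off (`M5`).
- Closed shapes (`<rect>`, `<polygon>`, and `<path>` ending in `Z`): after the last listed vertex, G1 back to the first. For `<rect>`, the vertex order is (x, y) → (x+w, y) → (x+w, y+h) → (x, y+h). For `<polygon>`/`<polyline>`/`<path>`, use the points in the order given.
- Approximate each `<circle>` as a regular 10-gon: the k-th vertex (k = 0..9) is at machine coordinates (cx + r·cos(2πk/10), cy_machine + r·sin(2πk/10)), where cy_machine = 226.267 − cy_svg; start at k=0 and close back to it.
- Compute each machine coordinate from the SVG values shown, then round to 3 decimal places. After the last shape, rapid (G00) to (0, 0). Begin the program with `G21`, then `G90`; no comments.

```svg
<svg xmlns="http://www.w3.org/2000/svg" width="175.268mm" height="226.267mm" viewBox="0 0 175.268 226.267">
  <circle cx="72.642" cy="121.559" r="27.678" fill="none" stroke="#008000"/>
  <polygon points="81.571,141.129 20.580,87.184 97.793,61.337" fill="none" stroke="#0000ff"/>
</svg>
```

G21
G90
G00 X100.320 Y104.708
M3 S456
G1 X95.034 Y120.977 F1441
G1 X81.195 Y131.031
G1 X64.089 Y131.031
G1 X50.250 Y120.977
G1 X44.964 Y104.708
G1 X50.250 Y88.439
G1 X64.089 Y78.385
G1 X81.195 Y78.385
G1 X95.034 Y88.439
G1 X100.320 Y104.708
M5
G00 X81.571 Y85.138
M3 S403
G1 X20.580 Y139.083 F3960
G1 X97.793 Y164.930
G1 X81.571 Y85.138
M5
G00 X0.000 Y0.000

viewBox `0 0 175.268 226.267` with mm width/height → 1 unit = 1 mm. Flip: y_m = 226.267 − y_svg.

**Shape 1** — `<circle>` circle, stroke `#008000` → score (S456, F1441). Machine vertices: (100.320,104.708) → (95.034,120.977) → (81.195,131.031) → (64.089,131.031) → (50.250,120.977) → (44.964,104.708) → (50.250,88.439) → (64.089,78.385) → (81.195,78.385) → (95.034,88.439) → (100.320,104.708). Closed: final G1 returns to the first vertex.

**Shape 2** — `<polygon>` regular polygon, stroke `#0000ff` → engrave (S403, F3960). Machine vertices: (81.571,85.138) → (20.580,139.083) → (97.793,164.930) → (81.571,85.138). Closed: final G1 returns to the first vertex.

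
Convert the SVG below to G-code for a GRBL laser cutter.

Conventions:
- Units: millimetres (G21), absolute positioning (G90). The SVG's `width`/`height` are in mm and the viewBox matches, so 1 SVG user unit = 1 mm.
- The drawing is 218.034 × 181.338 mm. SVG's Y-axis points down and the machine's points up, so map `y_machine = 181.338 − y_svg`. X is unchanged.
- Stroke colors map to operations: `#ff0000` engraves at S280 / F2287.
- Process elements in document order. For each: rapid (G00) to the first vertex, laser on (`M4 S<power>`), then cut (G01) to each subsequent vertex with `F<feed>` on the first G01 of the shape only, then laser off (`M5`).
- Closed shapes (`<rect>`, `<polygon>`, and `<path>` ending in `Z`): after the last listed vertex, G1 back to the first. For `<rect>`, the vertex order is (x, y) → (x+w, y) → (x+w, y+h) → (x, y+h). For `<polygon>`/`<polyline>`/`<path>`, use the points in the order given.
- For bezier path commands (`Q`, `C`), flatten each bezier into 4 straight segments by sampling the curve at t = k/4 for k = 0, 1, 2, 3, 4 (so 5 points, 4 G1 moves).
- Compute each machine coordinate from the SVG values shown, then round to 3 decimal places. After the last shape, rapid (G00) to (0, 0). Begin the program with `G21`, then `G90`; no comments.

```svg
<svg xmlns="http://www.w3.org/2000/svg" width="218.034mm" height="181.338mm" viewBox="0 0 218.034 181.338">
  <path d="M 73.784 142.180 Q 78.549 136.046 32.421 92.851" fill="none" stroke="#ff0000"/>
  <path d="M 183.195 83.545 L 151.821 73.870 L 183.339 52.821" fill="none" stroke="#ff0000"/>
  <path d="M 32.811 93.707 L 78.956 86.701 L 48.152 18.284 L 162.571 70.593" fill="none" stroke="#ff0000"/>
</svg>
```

G21
G90
G00 X73.784 Y39.158
M4 S280
G01 X72.986 Y44.541 F2287
G01 X65.826 Y54.557
G01 X52.304 Y69.206
G01 X32.421 Y88.487
M5
G00 X183.195 Y97.793
M4 S280
G01 X151.821 Y107.468 F2287
G01 X183.339 Y128.517
M5
G00 X32.811 Y87.631
M4 S280
G01 X78.956 Y94.637 F2287
G01 X48.152 Y163.054
G01 X162.571 Y110.745
M5
G00 X0.000 Y0.000

1 u = 1 mm; y_m = 181.338 − y.

[1] `<path>` quadratic bezier, #ff0000→engrave S280 F2287: (73.784,39.158) → (72.986,44.541) → (65.826,54.557) → (52.304,69.206) → (32.421,88.487)

[2] `<path>` open polyline, #ff0000→engrave S280 F2287: (183.195,97.793) → (151.821,107.468) → (183.339,128.517)

[3] `<path>` open polyline, #ff0000→engrave S280 F2287: (32.811,87.631) → (78.956,94.637) → (48.152,163.054) → (162.571,110.745)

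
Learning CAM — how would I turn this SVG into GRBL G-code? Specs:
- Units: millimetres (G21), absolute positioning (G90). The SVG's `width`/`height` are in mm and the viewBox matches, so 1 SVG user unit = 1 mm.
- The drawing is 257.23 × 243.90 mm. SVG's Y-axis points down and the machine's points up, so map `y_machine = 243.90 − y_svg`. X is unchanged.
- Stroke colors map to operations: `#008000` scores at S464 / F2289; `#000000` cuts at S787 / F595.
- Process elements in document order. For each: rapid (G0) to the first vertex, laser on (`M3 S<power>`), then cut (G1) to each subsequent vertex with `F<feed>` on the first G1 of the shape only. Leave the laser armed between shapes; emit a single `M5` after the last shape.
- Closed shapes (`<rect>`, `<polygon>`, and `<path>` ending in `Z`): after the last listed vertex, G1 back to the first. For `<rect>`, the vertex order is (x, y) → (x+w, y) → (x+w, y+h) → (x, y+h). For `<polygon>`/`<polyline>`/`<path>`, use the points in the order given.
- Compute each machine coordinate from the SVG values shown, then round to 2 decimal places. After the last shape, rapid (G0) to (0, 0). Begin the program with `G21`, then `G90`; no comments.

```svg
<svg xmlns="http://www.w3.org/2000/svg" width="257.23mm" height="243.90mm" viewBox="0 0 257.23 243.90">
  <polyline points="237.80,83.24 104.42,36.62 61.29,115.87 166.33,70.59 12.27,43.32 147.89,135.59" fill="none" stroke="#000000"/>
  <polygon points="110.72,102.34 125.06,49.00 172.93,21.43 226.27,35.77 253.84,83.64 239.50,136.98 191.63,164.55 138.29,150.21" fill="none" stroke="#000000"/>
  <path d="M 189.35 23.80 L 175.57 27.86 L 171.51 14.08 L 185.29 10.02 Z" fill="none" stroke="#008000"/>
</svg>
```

Since the viewBox matches the mm dimensions, user units are millimetres directly. The only transform is the Y-flip y_m = 243.90 − y_svg.

Shape 1 is a open polyline drawn with `<polyline>`. Its stroke #000000 means cut at S787, F595. After flipping Y the toolpath is (237.80,160.66) → (104.42,207.28) → (61.29,128.03) → (166.33,173.31) → (12.27,200.58) → (147.89,108.31).

Shape 2 is a regular polygon drawn with `<polygon>`. Its stroke #000000 means cut at S787, F595. After flipping Y the toolpath is (110.72,141.56) → (125.06,194.90) → (172.93,222.47) → (226.27,208.13) → (253.84,160.26) → (239.50,106.92) → (191.63,79.35) → (138.29,93.69) → (110.72,141.56), returning to the start.

Shape 3 is a regular polygon drawn with `<path>`. Its stroke #008000 means score at S464, F2289. After flipping Y the toolpath is (189.35,220.10) → (175.57,216.04) → (171.51,229.82) → (185.29,233.88) → (189.35,220.10), returning to the start.

G21
G90
G0 X237.80 Y160.66
M3 S787
G1 X104.42 Y207.28 F595
G1 X61.29 Y128.03
G1 X166.33 Y173.31
G1 X12.27 Y200.58
G1 X147.89 Y108.31
G0 X110.72 Y141.56
M3 S787
G1 X125.06 Y194.90 F595
G1 X172.93 Y222.47
G1 X226.27 Y208.13
G1 X253.84 Y160.26
G1 X239.50 Y106.92
G1 X191.63 Y79.35
G1 X138.29 Y93.69
G1 X110.72 Y141.56
G0 X189.35 Y220.10
M3 S464
G1 X175.57 Y216.04 F2289
G1 X171.51 Y229.82
G1 X185.29 Y233.88
G1 X189.35 Y220.10
M5
G0 X0.00 Y0.00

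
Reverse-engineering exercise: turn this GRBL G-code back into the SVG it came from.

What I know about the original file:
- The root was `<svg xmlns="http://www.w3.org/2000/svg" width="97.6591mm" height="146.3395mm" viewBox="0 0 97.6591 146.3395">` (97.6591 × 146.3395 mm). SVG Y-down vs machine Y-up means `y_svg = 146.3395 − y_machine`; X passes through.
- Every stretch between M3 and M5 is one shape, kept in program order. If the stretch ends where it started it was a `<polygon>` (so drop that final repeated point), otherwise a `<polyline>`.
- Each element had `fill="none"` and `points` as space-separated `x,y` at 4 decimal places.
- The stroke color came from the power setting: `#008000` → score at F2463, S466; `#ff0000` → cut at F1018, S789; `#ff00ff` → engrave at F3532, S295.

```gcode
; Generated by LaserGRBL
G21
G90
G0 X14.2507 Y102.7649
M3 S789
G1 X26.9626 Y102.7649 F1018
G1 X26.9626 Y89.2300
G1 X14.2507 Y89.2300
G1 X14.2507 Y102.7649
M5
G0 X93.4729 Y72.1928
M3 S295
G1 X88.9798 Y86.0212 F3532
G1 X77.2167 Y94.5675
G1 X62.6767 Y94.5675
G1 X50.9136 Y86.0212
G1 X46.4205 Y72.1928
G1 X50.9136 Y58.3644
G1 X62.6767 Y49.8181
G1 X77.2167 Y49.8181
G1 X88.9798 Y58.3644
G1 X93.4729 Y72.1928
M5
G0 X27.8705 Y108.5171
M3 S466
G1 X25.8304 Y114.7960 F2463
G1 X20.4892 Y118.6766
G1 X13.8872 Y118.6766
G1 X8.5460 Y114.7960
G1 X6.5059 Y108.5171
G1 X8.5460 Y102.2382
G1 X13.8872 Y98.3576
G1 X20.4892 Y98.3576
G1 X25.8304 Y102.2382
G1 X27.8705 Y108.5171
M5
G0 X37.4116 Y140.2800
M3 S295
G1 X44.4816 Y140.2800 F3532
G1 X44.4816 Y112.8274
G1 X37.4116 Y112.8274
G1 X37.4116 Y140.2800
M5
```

Machine Y-up, SVG Y-down with viewBox height 146.3395, so y_svg = 146.3395 − y_machine; X carries over.

Run 1: the run's S789 means `#ff0000` (cut). The run returns to its start, so emit a `<polygon>` with points (Y-flipped): 14.2507,43.5746 26.9626,43.5746 26.9626,57.1095 14.2507,57.1095.

Run 2: the run's S295 means `#ff00ff` (engrave). The run returns to its start, so emit a `<polygon>` with points (Y-flipped): 93.4729,74.1467 88.9798,60.3183 77.2167,51.7720 62.6767,51.7720 50.9136,60.3183 46.4205,74.1467 50.9136,87.9751 62.6767,96.5214 77.2167,96.5214 88.9798,87.9751.

Run 3: power S466 maps to stroke `#008000` (score). The run returns to its start, so emit a `<polygon>` with points (Y-flipped): 27.8705,37.8224 25.8304,31.5435 20.4892,27.6629 13.8872,27.6629 8.5460,31.5435 6.5059,37.8224 8.5460,44.1013 13.8872,47.9819 20.4892,47.9819 25.8304,44.1013.

Run 4: the run's S295 means `#ff00ff` (engrave). The run returns to its start, so emit a `<polygon>` with points (Y-flipped): 37.4116,6.0595 44.4816,6.0595 44.4816,33.5121 37.4116,33.5121.

<svg xmlns="http://www.w3.org/2000/svg" width="97.6591mm" height="146.3395mm" viewBox="0 0 97.6591 146.3395">
  <polygon points="14.2507,43.5746 26.9626,43.5746 26.9626,57.1095 14.2507,57.1095" fill="none" stroke="#ff0000"/>
  <polygon points="93.4729,74.1467 88.9798,60.3183 77.2167,51.7720 62.6767,51.7720 50.9136,60.3183 46.4205,74.1467 50.9136,87.9751 62.6767,96.5214 77.2167,96.5214 88.9798,87.9751" fill="none" stroke="#ff00ff"/>
  <polygon points="27.8705,37.8224 25.8304,31.5435 20.4892,27.6629 13.8872,27.6629 8.5460,31.5435 6.5059,37.8224 8.5460,44.1013 13.8872,47.9819 20.4892,47.9819 25.8304,44.1013" fill="none" stroke="#008000"/>
  <polygon points="37.4116,6.0595 44.4816,6.0595 44.4816,33.5121 37.4116,33.5121" fill="none" stroke="#ff00ff"/>
</svg>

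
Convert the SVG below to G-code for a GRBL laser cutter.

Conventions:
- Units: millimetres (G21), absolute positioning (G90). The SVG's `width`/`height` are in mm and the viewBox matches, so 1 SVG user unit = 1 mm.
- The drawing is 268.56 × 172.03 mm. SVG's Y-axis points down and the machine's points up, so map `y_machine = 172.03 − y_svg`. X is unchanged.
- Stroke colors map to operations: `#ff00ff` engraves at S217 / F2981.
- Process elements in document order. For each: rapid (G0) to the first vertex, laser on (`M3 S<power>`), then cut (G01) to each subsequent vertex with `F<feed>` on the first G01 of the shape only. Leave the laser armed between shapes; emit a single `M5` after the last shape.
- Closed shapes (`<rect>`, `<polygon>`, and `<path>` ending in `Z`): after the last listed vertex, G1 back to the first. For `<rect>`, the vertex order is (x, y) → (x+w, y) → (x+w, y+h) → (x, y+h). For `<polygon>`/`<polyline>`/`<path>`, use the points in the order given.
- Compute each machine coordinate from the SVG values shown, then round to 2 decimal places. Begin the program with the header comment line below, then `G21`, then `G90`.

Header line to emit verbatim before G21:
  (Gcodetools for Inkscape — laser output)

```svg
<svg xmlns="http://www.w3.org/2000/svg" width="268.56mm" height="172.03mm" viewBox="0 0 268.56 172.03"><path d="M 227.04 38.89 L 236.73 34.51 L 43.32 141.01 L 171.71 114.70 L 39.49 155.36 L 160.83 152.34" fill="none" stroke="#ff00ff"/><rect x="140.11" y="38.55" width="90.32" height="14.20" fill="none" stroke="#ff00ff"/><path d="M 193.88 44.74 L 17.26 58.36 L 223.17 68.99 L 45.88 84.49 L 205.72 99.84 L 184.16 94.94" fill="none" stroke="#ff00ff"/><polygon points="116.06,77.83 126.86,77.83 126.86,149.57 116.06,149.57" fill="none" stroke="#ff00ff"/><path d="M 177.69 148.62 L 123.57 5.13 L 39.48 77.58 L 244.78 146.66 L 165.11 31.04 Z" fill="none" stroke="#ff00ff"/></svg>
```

Since the viewBox matches the mm dimensions, user units are millimetres directly. The only transform is the Y-flip y_m = 172.03 − y_svg.

Shape 1 is a open polyline drawn with `<path>`. Its stroke #ff00ff means engrave at S217, F2981. After flipping Y the toolpath is (227.04,133.14) → (236.73,137.52) → (43.32,31.02) → (171.71,57.33) → (39.49,16.67) → (160.83,19.69).

Shape 2 is a rectangle drawn with `<rect>`. Its stroke #ff00ff means engrave at S217, F2981. After flipping Y the toolpath is (140.11,133.48) → (230.43,133.48) → (230.43,119.28) → (140.11,119.28) → (140.11,133.48), returning to the start.

Shape 3 is a open polyline drawn with `<path>`. Its stroke #ff00ff means engrave at S217, F2981. After flipping Y the toolpath is (193.88,127.29) → (17.26,113.67) → (223.17,103.04) → (45.88,87.54) → (205.72,72.19) → (184.16,77.09).

Shape 4 is a rectangle drawn with `<polygon>`. Its stroke #ff00ff means engrave at S217, F2981. After flipping Y the toolpath is (116.06,94.20) → (126.86,94.20) → (126.86,22.46) → (116.06,22.46) → (116.06,94.20), returning to the start.

Shape 5 is a closed polygon drawn with `<path>`. Its stroke #ff00ff means engrave at S217, F2981. After flipping Y the toolpath is (177.69,23.41) → (123.57,166.90) → (39.48,94.45) → (244.78,25.37) → (165.11,140.99) → (177.69,23.41), returning to the start.

(Gcodetools for Inkscape — laser output)
G21
G90
G0 X227.04 Y133.14
M3 S217
G01 X236.73 Y137.52 F2981
G01 X43.32 Y31.02
G01 X171.71 Y57.33
G01 X39.49 Y16.67
G01 X160.83 Y19.69
G0 X140.11 Y133.48
M3 S217
G01 X230.43 Y133.48 F2981
G01 X230.43 Y119.28
G01 X140.11 Y119.28
G01 X140.11 Y133.48
G0 X193.88 Y127.29
M3 S217
G01 X17.26 Y113.67 F2981
G01 X223.17 Y103.04
G01 X45.88 Y87.54
G01 X205.72 Y72.19
G01 X184.16 Y77.09
G0 X116.06 Y94.20
M3 S217
G01 X126.86 Y94.20 F2981
G01 X126.86 Y22.46
G01 X116.06 Y22.46
G01 X116.06 Y94.20
G0 X177.69 Y23.41
M3 S217
G01 X123.57 Y166.90 F2981
G01 X39.48 Y94.45
G01 X244.78 Y25.37
G01 X165.11 Y140.99
G01 X177.69 Y23.41
M5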